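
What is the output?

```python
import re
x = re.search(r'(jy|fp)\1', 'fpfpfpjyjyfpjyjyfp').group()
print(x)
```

fpfp

After group 1 captures some text, `\1` only succeeds where that same text appears again.
The match spans [0:4] → 'fpfp'.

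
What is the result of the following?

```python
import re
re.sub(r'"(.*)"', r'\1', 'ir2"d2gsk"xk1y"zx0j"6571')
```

'ir2d2gsk"xk1y"zx0j6571'

Matches: at [3:20] → '"d2gsk"xk1y"zx0j"'.
`\1` in the replacement pulls in group 1's text for each match.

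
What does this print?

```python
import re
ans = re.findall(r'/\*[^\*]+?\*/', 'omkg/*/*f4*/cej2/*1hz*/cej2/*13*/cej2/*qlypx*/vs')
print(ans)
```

['/*f4*/', '/*1hz*/', '/*13*/', '/*qlypx*/']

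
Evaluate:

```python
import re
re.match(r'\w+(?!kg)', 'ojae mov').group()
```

'ojae'

Because the assertion is negative and zero-width, positions next to the forbidden text are skipped.
`match` is anchored at position 0; if the pattern doesn't fit there, it returns None.
The match spans [0:4] → 'ojae'.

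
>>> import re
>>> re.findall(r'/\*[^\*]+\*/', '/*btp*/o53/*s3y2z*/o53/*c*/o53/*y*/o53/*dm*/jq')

['/*btp*/', '/*s3y2z*/', '/*c*/', '/*y*/', '/*dm*/']

Scanning left to right: at [0:7] → '/*btp*/'; at [10:19] → '/*s3y2z*/'; at [22:27] → '/*c*/'; at [30:35] → '/*y*/'; at [38:44] → '/*dm*/'.
No capturing groups, so `findall` returns the 5 full match strings.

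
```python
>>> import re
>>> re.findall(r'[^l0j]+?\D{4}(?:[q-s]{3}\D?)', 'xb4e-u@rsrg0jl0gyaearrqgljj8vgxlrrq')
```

['xb4e-u@rsrg', 'gyaearrqg', '8vgxlrrq']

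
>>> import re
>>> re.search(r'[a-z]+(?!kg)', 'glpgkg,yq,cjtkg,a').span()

(0, 6)

The negative lookahead/lookbehind blocks any match where the forbidden context is present.
The match spans [0:6] → 'glpgkg'.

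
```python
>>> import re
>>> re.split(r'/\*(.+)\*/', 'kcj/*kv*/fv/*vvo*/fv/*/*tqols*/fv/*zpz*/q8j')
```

['kcj', 'kv*/fv/*vvo*/fv/*/*tqols*/fv/*zpz', 'q8j']

Matches to split on: at [3:40] → '/*kv*/fv/*vvo*/fv/*/*tqols*/fv/*zpz*/'.
Because the pattern has a capturing group, `split` also inserts each captured text between the pieces.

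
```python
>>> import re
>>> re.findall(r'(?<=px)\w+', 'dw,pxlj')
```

['lj']

The `(?=…)`/`(?<=…)` assertion just peeks at neighbouring text; it doesn't advance the match position.
With no groups in the pattern, `findall` gives back each whole match — 1 here.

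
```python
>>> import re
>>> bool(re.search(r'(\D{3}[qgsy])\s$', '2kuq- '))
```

Here nothing in the string fits, so the call returns None, and `bool(None)` is False.

False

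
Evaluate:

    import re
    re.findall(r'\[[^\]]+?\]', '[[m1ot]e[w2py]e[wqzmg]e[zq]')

['[[m1ot]', '[w2py]', '[wqzmg]', '[zq]']

Walking the string: at [0:7] → '[[m1ot]'; at [8:14] → '[w2py]'; at [15:22] → '[wqzmg]'; at [23:27] → '[zq]'.
`findall` yields the raw match text (4 of them) because the pattern has no groups.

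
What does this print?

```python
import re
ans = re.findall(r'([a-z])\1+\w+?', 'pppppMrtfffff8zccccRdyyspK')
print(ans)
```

`\1` is not a pattern — it's the concrete string captured by group 1, re-applied verbatim.
Because there's exactly one group, `findall` drops the full match and keeps group 1 from each hit.

['p', 'f', 'c', 'y']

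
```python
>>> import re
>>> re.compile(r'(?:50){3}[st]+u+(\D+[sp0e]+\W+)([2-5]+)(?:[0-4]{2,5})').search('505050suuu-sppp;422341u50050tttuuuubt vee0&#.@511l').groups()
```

('-sppp;', '4223')

This matches the literal '50' repeated 3 times, then one or more of one of [st], then one or more of the literal 'u'; then one or more of a non-digit, then one or more of one of [sp0e], then one or more of a non-word character (captured); then one or more of a character in [2-5] (captured); then 2 to 5 of a character in [0-4] (non-capturing group).
Unlike `match`, `search` isn't anchored — it looks for the pattern anywhere in the string.
The match spans [0:22] → '505050suuu-sppp;422341'.
Captured: group 1 = '-sppp;', group 2 = '4223'.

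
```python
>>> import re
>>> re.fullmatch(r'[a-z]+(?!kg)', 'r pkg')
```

None

`fullmatch` succeeds only if the pattern covers the string from start to end.
Here the string isn't matched end-to-end, so the call returns None.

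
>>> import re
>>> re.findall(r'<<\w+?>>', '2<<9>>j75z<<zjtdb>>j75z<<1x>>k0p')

Walking the string: at [1:6] → '<<9>>'; at [10:19] → '<<zjtdb>>'; at [23:29] → '<<1x>>'.
With no groups in the pattern, `findall` gives back each whole match — 3 here.

['<<9>>', '<<zjtdb>>', '<<1x>>']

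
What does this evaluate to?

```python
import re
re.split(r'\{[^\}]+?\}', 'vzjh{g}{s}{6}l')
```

Matches to split on: at [4:7] → '{g}'; at [7:10] → '{s}'; at [10:13] → '{6}'.
Splitting on the pattern gives 4 pieces.

['vzjh', '', '', 'l']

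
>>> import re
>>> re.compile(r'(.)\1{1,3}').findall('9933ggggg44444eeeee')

['9', '3', 'g', '4', 'e']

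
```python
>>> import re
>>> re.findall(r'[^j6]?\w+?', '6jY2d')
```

['6', 'j', 'Y2', 'd']

Pattern: optionally any character except [j6]; then one or more of a word character (lazy).
Lazy quantifiers expand one character at a time until the remainder of the pattern can match.
Walking the string: at [0:1] → '6'; at [1:2] → 'j'; at [2:4] → 'Y2'; at [4:5] → 'd'.
No capturing groups, so `findall` returns the 4 full match strings.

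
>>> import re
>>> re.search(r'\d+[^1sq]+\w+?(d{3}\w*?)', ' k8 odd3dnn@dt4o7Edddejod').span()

(2, 21)

This matches one or more of a digit, then one or more of any character except [1sq], then one or more of a word character (lazy); then exactly 3 of a literal 'd', then zero or more of a word character (lazy) (captured).
With the lazy modifier that quantifier settles for the fewest repetitions that let the rest of the pattern succeed (the atoms after it are unaffected and can still be greedy).
`re.search` tries every starting position until one works.
The match spans [2:21] → '8 odd3dnn@dt4o7Eddd'.
Captured: group 1 = 'ddd'.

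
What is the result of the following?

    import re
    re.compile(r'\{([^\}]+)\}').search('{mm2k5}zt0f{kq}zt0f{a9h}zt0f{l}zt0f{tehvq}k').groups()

('mm2k5',)

`re.search` tries every starting position until one works.
The match spans [0:7] → '{mm2k5}'.
Captured: group 1 = 'mm2k5'.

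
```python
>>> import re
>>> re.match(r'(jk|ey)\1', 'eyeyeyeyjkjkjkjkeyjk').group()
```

`re.match` only tries the pattern at the start of the string.
The match spans [0:4] → 'eyey'.

'eyey'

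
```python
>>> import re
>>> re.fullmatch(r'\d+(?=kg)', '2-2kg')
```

The `(?=…)`/`(?<=…)` assertion just peeks at neighbouring text; it doesn't advance the match position.
For `fullmatch`, every character of the input must be accounted for by the pattern.
Here the pattern can't cover the whole string, so the call returns None.

None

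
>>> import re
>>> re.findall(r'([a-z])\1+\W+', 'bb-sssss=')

`\1` has to match the exact text group 1 already captured.
Matches: at [0:3] match 'bb-', group 1 = 'b'; at [3:9] match 'sssss=', group 1 = 's'.
`findall` collects group 1 from each match (2 total).

['b', 's']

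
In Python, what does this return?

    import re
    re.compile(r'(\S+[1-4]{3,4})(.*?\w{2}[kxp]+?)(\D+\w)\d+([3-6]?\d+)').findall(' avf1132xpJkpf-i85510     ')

[('avf1132', 'xpJk', 'pf-i8', '0')]

The `?` after the quantifier makes it lazy — it takes as little as possible before letting the rest of the pattern try.
`findall` packs the 4 group values into a tuple for every match.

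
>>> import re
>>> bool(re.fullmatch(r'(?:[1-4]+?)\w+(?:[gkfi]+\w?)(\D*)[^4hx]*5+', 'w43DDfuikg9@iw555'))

False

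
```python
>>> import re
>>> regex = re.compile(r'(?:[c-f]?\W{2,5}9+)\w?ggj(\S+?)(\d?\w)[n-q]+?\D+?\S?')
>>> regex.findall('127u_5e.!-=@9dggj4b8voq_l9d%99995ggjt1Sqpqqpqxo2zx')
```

[('4b', '8v')]

A `+?`/`*?`/`{m,n}?` starts at its minimum and grows only as far as needed for what follows to match.
With 2 capturing groups, `findall` returns a 2-tuple per match.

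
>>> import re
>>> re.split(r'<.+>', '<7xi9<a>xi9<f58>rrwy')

['', 'rrwy']

`split` removes every match and returns the 2 fragments in between.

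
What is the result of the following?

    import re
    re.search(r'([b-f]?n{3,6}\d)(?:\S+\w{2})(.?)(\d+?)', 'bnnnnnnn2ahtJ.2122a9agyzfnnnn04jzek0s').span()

Pattern: optionally a character in [b-f], then 3 to 6 of the literal 'n', then a digit (captured); then one or more of a non-whitespace character, then exactly 2 of a word character (non-capturing group); then optionally any character (captured); then one or more of a digit (lazy) (captured).
Unlike `match`, `search` isn't anchored — it looks for the pattern anywhere in the string.
The match spans [2:36] → 'nnnnnn2ahtJ.2122a9agyzfnnnn04jzek0'.
Captured: group 1 = 'nnnnnn2', group 2 = '', group 3 = '0'.

(2, 36)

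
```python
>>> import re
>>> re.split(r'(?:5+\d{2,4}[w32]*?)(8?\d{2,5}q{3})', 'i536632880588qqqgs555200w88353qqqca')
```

['i', '880588qqq', 'gs', '88353qqq', 'ca']

The pattern matches one or more of the literal '5', then 2 to 4 of a digit, then zero or more of one of [w32] (lazy) (non-capturing group); then optionally the literal '8', then 2 to 5 of a digit, then exactly 3 of a literal 'q' (captured).
Matches to split on: at [1:16] → '536632880588qqq'; at [18:33] → '555200w88353qqq'.
With a capturing group present, the delimiter's captured portion is kept in the result list.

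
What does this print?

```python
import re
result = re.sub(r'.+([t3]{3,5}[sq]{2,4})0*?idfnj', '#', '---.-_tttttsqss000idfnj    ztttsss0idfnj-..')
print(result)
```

This matches one or more of any character; then 3 to 5 of one of [t3], then 2 to 4 of one of [sq] (captured); then zero or more of the literal '0' (lazy), then the literal 'id', then the literal 'fnj'.
`sub` substitutes '#' at each match site.

#-..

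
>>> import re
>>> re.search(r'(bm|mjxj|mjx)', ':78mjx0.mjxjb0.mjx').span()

(3, 6)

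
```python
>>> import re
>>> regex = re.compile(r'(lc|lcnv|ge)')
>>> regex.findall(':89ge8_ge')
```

Walking the string: at [3:5] match 'ge', group 1 = 'ge'; at [7:9] match 'ge', group 1 = 'ge'.
`findall` collects group 1 from each match (2 total).

['ge', 'ge']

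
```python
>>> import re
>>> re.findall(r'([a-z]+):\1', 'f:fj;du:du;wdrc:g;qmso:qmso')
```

`\1` is not a pattern — it's the concrete string captured by group 1, re-applied verbatim.
With a single group, `findall` returns only what that group captured — 3 items.

['f', 'du', 'qmso']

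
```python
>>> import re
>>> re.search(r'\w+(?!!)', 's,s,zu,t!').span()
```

(0, 1)

A negative assertion filters positions out without eating any characters.
`re.search` tries every starting position until one works.
The match spans [0:1] → 's'.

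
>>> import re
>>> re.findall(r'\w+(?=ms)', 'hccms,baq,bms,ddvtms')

Because the assertion is zero-width, the text it checks is not consumed and won't appear in the result.
Walking the string: at [0:3] → 'hcc'; at [10:11] → 'b'; at [14:18] → 'ddvt'.
With no groups in the pattern, `findall` gives back each whole match — 3 here.

['hcc', 'b', 'ddvt']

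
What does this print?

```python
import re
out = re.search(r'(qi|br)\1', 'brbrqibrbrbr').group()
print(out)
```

brbr

`\1` has to match the exact text group 1 already captured.
Unlike `match`, `search` isn't anchored — it looks for the pattern anywhere in the string.
The match spans [0:4] → 'brbr'.
Captured: group 1 = 'br'.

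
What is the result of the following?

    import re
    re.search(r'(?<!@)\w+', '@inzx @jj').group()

'nzx'

`(?!…)`/`(?<!…)` only lets a position through if the neighbouring text does NOT match; no characters are consumed.
`search` walks the string left to right and returns the first match it finds.
The match spans [2:5] → 'nzx'.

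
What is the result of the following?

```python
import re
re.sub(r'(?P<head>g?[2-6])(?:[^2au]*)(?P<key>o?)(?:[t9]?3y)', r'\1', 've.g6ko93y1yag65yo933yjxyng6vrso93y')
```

've.g61yag6'

Pattern: optionally the literal 'g', then a character in [2-6] (captured as 'head'); then zero or more of any character except [2au] (non-capturing group); then optionally a literal 'o' (captured as 'key'); then optionally one of [t9], then the literal '3y' (non-capturing group).
Matches: at [3:10] → 'g6ko93y'; at [13:35] → 'g65yo933yjxyng6vrso93y'.
`\1` in the replacement pulls in group 1's text for each match.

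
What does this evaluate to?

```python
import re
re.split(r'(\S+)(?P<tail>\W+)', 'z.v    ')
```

['', 'z.v', '    ', '']

This matches one or more of a non-whitespace character (captured); then one or more of a non-word character (captured as 'tail').
Matches to split on: at [0:7] → 'z.v    '.
Because the pattern has a capturing group, `split` also inserts each captured text between the pieces.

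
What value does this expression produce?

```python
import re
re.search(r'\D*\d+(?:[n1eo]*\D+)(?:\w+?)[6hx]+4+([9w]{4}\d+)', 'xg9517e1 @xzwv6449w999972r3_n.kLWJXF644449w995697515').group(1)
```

'9w999972'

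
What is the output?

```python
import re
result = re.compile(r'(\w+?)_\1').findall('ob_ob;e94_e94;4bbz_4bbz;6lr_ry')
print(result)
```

['ob', 'e94', '4bbz', 'r']

After group 1 captures some text, `\1` only succeeds where that same text appears again.
Matches: at [0:5] match 'ob_ob', group 1 = 'ob'; at [6:13] match 'e94_e94', group 1 = 'e94'; at [14:23] match '4bbz_4bbz', group 1 = '4bbz'; at [26:29] match 'r_r', group 1 = 'r'.
`findall` collects group 1 from each match (4 total).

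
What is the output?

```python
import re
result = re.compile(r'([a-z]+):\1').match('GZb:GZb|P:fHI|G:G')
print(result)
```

None

The backreference `\1` re-matches whatever the first group consumed, character for character.
With `match`, the pattern is implicitly anchored at the beginning.
Here position 0 doesn't satisfy it, so the call returns None.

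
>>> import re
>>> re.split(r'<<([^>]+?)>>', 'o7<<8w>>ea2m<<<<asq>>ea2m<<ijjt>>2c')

['o7', '8w', 'ea2m', '<<asq', 'ea2m', 'ijjt', '2c']

Matches to split on: at [2:8] → '<<8w>>'; at [12:21] → '<<<<asq>>'; at [25:33] → '<<ijjt>>'.
With a capturing group present, the delimiter's captured portion is kept in the result list.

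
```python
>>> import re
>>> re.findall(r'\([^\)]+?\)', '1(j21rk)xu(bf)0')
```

['(j21rk)', '(bf)']

Scanning left to right: at [1:8] → '(j21rk)'; at [10:14] → '(bf)'.
`findall` yields the raw match text (2 of them) because the pattern has no groups.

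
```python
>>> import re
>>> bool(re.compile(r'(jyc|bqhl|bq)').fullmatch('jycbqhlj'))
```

`fullmatch` succeeds only if the pattern covers the string from start to end.
Here the string isn't matched end-to-end, so the call returns None, and `bool(None)` is False.

False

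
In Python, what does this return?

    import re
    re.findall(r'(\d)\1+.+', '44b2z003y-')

['4']

`\1` has to match the exact text group 1 already captured.
One capturing group, so `findall` returns just the captured substring from the one match — 1 in all.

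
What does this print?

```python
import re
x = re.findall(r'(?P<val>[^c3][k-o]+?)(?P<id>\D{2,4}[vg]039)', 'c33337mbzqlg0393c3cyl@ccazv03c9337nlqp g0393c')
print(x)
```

[('7m', 'bzqlg039'), ('7n', 'lqp g039')]

Multiple groups make `findall` return tuples — one 2-tuple for each match.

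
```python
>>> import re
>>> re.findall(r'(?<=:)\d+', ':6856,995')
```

['6856']

Because the assertion is zero-width, the text it checks is not consumed and won't appear in the result.
Since nothing is captured, `findall` lists the 1 matched substring directly.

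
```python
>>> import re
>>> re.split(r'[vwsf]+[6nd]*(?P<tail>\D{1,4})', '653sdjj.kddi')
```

['653', 'jj.k', 'ddi']

Pattern: one or more of one of [vwsf]; then zero or more of one of [6nd]; then 1 to 4 of a non-digit (captured as 'tail').
`re.split` interleaves the captured-group text with the surrounding fragments.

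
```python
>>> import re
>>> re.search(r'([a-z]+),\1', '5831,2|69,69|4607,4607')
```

The backreference `\1` re-matches whatever the first group consumed, character for character.
`search` walks the string left to right and returns the first match it finds.
Here no position works, so the call returns None.

None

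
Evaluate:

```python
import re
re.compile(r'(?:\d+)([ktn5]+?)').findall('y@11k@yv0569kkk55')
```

The pattern matches one or more of a digit (non-capturing group); then one or more of one of [ktn5] (lazy) (captured).
With the lazy modifier that quantifier settles for the fewest repetitions that let the rest of the pattern succeed (the atoms after it are unaffected and can still be greedy).
Scanning left to right: at [2:5] match '11k', group 1 = 'k'; at [8:13] match '0569k', group 1 = 'k'; at [15:17] match '55', group 1 = '5'.
Because there's exactly one group, `findall` drops the full match and keeps group 1 from each hit.

['k', 'k', '5']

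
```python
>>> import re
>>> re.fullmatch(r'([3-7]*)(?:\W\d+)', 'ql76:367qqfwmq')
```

`re.fullmatch` requires the pattern to consume the entire string.
Here the string isn't matched end-to-end, so the call returns None.

None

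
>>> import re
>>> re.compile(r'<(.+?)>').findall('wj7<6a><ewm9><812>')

['6a', 'ewm9', '812']

With the lazy modifier that quantifier settles for the fewest repetitions that let the rest of the pattern succeed (the atoms after it are unaffected and can still be greedy).
Matches: at [3:7] match '<6a>', group 1 = '6a'; at [7:13] match '<ewm9>', group 1 = 'ewm9'; at [13:18] match '<812>', group 1 = '812'.
One capturing group, so `findall` returns just the captured substring from each match — 3 in all.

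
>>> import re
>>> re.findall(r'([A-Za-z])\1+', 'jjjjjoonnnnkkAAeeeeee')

`\1` has to match the exact text group 1 already captured.
Walking the string: at [0:5] match 'jjjjj', group 1 = 'j'; at [5:7] match 'oo', group 1 = 'o'; at [7:11] match 'nnnn', group 1 = 'n'; at [11:13] match 'kk', group 1 = 'k'; at [13:15] match 'AA', group 1 = 'A'; ….
`findall` collects group 1 from each match (6 total).

['j', 'o', 'n', 'k', 'A', 'e']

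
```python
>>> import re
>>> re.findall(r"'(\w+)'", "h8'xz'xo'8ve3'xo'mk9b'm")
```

['xz', '8ve3', 'mk9b']

`findall` collects group 1 from each match (3 total).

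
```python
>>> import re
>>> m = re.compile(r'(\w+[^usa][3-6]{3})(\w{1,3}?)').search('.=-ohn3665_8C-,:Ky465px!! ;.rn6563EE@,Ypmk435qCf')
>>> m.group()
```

Because the quantifier is non-greedy, it stops expanding at the earliest point where the rest of the pattern can succeed.
The match spans [3:11] → 'ohn3665_'.

'ohn3665_'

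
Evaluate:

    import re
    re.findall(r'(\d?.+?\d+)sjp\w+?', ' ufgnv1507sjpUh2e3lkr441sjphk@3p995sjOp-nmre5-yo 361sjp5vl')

The pattern matches optionally a digit, then one or more of any character (lazy), then one or more of a digit (captured); then the literal 'sjp', then one or more of a word character (lazy).
Lazy quantifiers expand one character at a time until the remainder of the pattern can match.
Walking the string: at [0:14] match ' ufgnv1507sjpU', group 1 = ' ufgnv1507'; at [14:28] match 'h2e3lkr441sjph', group 1 = 'h2e3lkr441'; at [28:56] match 'k@3p995sjOp-nmre5-yo 361sjp5', group 1 = 'k@3p995sjOp-nmre5-yo 361'.
With a single group, `findall` returns only what that group captured — 3 items.

[' ufgnv1507', 'h2e3lkr441', 'k@3p995sjOp-nmre5-yo 361']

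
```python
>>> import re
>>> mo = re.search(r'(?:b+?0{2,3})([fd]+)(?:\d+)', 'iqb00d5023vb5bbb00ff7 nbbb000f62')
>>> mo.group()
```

The match spans [2:10] → 'b00d5023'.

'b00d5023'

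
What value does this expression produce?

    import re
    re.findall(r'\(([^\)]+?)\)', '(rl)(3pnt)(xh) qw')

['rl', '3pnt', 'xh']

`findall` collects group 1 from each match (3 total).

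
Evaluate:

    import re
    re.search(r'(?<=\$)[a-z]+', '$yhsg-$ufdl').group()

'yhsg'

Lookahead/lookbehind check context without consuming it, so the matched span excludes the asserted characters.
`search` walks the string left to right and returns the first match it finds.
The match spans [1:5] → 'yhsg'.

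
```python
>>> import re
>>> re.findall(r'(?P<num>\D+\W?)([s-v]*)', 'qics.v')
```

[('qics.v', '')]

Pattern: one or more of a non-digit, then optionally a non-word character (captured as 'num'); then zero or more of a character in [s-v] (captured).
Scanning left to right: at [0:6] match 'qics.v', groups = ('qics.v', '').
2 groups means the one result is a tuple of 2 captured strings — 1 here.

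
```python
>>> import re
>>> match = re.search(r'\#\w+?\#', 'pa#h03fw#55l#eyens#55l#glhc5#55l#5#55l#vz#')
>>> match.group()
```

The match spans [2:9] → '#h03fw#'.

'#h03fw#'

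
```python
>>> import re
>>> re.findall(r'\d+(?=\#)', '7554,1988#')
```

['1988']

Lookahead/lookbehind check context without consuming it, so the matched span excludes the asserted characters.
Matches: at [5:9] → '1988'.
With no groups in the pattern, `findall` gives back each whole match — 1 here.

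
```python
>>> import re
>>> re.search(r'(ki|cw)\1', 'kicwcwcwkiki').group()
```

`\1` is not a pattern — it's the concrete string captured by group 1, re-applied verbatim.
The match spans [2:6] → 'cwcw'.

'cwcw'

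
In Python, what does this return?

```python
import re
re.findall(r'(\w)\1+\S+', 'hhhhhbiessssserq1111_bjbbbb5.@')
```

['h']

After group 1 captures some text, `\1` only succeeds where that same text appears again.
Matches: at [0:30] match 'hhhhhbiessssserq1111_bjbbbb5.@', group 1 = 'h'.
`findall` collects group 1 from the one match (1 total).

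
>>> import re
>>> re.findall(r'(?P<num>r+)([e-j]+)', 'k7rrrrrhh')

Pattern: one or more of a literal 'r' (captured as 'num'); then one or more of a character in [e-j] (captured).
Scanning left to right: at [2:9] match 'rrrrrhh', groups = ('rrrrr', 'hh').
Multiple groups make `findall` return tuples — one 2-tuple for the one match.

[('rrrrr', 'hh')]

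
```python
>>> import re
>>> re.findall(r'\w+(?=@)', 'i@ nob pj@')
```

Lookahead/lookbehind check context without consuming it, so the matched span excludes the asserted characters.
Scanning left to right: at [0:1] → 'i'; at [7:9] → 'pj'.
Since nothing is captured, `findall` lists the 2 matched substrings directly.

['i', 'pj']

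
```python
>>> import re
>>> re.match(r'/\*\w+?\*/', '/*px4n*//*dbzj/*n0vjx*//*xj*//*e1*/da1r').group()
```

'/*px4n*/'

With `match`, the pattern is implicitly anchored at the beginning.
The match spans [0:8] → '/*px4n*/'.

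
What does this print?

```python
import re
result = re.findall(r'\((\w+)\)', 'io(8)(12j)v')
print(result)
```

`findall` collects group 1 from each match (2 total).

['8', '12j']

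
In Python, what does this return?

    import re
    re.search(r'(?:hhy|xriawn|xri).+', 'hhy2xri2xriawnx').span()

(0, 15)

The match spans [0:15] → 'hhy2xri2xriawnx'.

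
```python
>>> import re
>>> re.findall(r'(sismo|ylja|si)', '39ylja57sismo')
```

['ylja', 'sismo']

`|` is ordered: at each position the engine commits to the first alternative that works.
Scanning left to right: at [2:6] match 'ylja', group 1 = 'ylja'; at [8:13] match 'sismo', group 1 = 'sismo'.
`findall` collects group 1 from each match (2 total).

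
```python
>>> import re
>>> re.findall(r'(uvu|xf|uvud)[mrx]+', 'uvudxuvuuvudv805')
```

['uvud']

One capturing group, so `findall` returns just the captured substring from the one match — 1 in all.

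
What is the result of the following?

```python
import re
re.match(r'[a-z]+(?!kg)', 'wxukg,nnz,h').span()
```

A negative assertion filters positions out without eating any characters.
With `match`, the pattern is implicitly anchored at the beginning.
The match spans [0:5] → 'wxukg'.

(0, 5)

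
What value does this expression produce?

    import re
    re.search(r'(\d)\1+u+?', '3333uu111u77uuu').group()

`\1` has to match the exact text group 1 already captured.
The match spans [0:5] → '3333u'.

'3333u'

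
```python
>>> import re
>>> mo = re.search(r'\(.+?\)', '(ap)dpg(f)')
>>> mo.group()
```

With the lazy modifier that quantifier settles for the fewest repetitions that let the rest of the pattern succeed (the atoms after it are unaffected and can still be greedy).
The match spans [0:4] → '(ap)'.

'(ap)'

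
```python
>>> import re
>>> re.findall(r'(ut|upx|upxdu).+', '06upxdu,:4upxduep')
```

`|` is ordered: at each position the engine commits to the first alternative that works.
Because there's exactly one group, `findall` drops the full match and keeps group 1 from the one hit.

['upx']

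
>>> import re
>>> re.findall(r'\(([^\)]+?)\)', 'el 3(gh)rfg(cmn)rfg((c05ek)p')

Because there's exactly one group, `findall` drops the full match and keeps group 1 from each hit.

['gh', 'cmn', '(c05ek']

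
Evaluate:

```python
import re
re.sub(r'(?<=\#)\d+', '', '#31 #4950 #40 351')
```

'# # # 351'

The lookaround is zero-width — it requires the adjacent text to match without consuming it, so the asserted text isn't part of the match.
Matches: at [1:3] → '31'; at [5:9] → '4950'; at [11:13] → '40'.
Each match is replaced by ''.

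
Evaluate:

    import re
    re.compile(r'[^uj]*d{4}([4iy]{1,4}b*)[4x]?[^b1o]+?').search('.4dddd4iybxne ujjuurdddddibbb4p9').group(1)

'4iyb'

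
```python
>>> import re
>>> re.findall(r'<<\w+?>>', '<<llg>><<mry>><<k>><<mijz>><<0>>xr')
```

['<<llg>>', '<<mry>>', '<<k>>', '<<mijz>>', '<<0>>']

Scanning left to right: at [0:7] → '<<llg>>'; at [7:14] → '<<mry>>'; at [14:19] → '<<k>>'; at [19:27] → '<<mijz>>'; at [27:32] → '<<0>>'.
No capturing groups, so `findall` returns the 5 full match strings.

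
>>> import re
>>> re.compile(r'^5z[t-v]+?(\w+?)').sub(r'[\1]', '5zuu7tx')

The pattern matches anchored at the start of the string; then the literal '5z', then one or more of a character in [t-v] (lazy); then one or more of a word character (lazy) (captured).
Because the quantifier is non-greedy, it stops expanding at the earliest point where the rest of the pattern can succeed.
Matches: at [0:4] → '5zuu'.
The replacement refers to a captured group, so each match is rewritten using its own captured text.

'[u]7tx'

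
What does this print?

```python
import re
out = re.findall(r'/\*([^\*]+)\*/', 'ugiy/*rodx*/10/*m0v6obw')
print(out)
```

['rodx']

Scanning left to right: at [4:12] match '/*rodx*/', group 1 = 'rodx'.
`findall` collects group 1 from the one match (1 total).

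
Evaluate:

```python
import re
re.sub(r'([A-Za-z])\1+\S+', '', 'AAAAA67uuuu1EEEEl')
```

A backreference is literal: `\1` must see the identical characters the first group matched.
Matches: at [0:17] → 'AAAAA67uuuu1EEEEl'.
`sub` substitutes '' at each match site.

''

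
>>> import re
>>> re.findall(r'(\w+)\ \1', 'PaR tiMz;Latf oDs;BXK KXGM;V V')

['K', 'V']

`\1` is not a pattern — it's the concrete string captured by group 1, re-applied verbatim.
Scanning left to right: at [20:23] match 'K K', group 1 = 'K'; at [27:30] match 'V V', group 1 = 'V'.
Because there's exactly one group, `findall` drops the full match and keeps group 1 from each hit.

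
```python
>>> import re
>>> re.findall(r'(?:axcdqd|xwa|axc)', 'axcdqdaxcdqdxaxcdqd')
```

['axcdqd', 'axcdqd', 'axcdqd']

`|` is ordered: at each position the engine commits to the first alternative that works.
With no groups in the pattern, `findall` gives back each whole match — 3 here.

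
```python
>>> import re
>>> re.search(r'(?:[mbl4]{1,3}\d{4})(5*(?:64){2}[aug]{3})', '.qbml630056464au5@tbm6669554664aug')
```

This matches 1 to 3 of one of [mbl4], then exactly 4 of a digit (non-capturing group); then zero or more of the literal '5', then the literal '64' repeated 2 times, then exactly 3 of one of [aug] (captured).
Here the pattern never matches, so the call returns None.

None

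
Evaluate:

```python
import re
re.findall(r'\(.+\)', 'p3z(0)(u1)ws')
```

`findall` yields the raw match text (1 of them) because the pattern has no groups.

['(0)(u1)']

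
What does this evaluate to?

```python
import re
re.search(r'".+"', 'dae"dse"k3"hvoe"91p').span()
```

`re.search` tries every starting position until one works.
The match spans [3:16] → '"dse"k3"hvoe"'.

(3, 16)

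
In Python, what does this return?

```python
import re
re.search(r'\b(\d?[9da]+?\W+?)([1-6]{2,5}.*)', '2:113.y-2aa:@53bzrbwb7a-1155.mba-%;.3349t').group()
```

'2aa:@53bzrbwb7a-1155.mba-%;.3349t'

Pattern: a word boundary (`\b`, zero-width); then optionally a digit, then one or more of one of [9da] (lazy), then one or more of a non-word character (lazy) (captured); then 2 to 5 of a character in [1-6], then zero or more of any character (captured).
Unlike `match`, `search` isn't anchored — it looks for the pattern anywhere in the string.
The match spans [8:41] → '2aa:@53bzrbwb7a-1155.mba-%;.3349t'.
Captured: group 1 = '2aa:@', group 2 = '53bzrbwb7a-1155.mba-%;.3349t'.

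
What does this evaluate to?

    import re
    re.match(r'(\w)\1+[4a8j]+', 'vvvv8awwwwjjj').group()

'vvvv8a'

The backreference `\1` re-matches whatever the first group consumed, character for character.
`re.match` only tries the pattern at the start of the string.
The match spans [0:6] → 'vvvv8a'.
Captured: group 1 = 'v'.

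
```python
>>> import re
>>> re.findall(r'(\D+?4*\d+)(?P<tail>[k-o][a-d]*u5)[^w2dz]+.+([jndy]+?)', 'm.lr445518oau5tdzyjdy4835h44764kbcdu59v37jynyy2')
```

[('m.lr445518', 'oau5', 'y')]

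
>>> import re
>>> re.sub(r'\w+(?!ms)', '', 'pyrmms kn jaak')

A negative assertion filters positions out without eating any characters.
Matches: at [0:6] → 'pyrmms'; at [7:9] → 'kn'; at [10:14] → 'jaak'.
Each match is replaced by ''.

'  '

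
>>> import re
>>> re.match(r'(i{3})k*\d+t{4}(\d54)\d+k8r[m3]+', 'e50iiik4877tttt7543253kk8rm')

`re.match` won't scan ahead — the pattern has to work from the very first character.
Here position 0 doesn't satisfy it, so the call returns None.

None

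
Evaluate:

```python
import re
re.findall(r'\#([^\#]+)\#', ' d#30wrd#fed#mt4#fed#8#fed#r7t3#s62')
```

['30wrd', 'mt4', '8', 'r7t3']

Scanning left to right: at [2:9] match '#30wrd#', group 1 = '30wrd'; at [12:17] match '#mt4#', group 1 = 'mt4'; at [20:23] match '#8#', group 1 = '8'; at [26:32] match '#r7t3#', group 1 = 'r7t3'.
`findall` collects group 1 from each match (4 total).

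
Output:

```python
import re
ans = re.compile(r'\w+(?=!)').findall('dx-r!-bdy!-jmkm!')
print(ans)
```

The positive lookaround only admits positions where the adjacent text matches; those characters stay outside the span.
No capturing groups, so `findall` returns the 3 full match strings.

['r', 'bdy', 'jmkm']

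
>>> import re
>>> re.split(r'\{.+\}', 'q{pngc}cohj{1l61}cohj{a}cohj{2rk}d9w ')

['q', 'd9w ']

Matches to split on: at [1:33] → '{pngc}cohj{1l61}cohj{a}cohj{2rk}'.
Splitting on the pattern gives 2 pieces.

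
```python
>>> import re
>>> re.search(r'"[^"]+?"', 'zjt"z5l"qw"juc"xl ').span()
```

(3, 8)

`re.search` tries every starting position until one works.
The match spans [3:8] → '"z5l"'.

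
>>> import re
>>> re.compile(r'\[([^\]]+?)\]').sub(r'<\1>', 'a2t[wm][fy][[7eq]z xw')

Each match is replaced using the text its own group 1 captured.

'a2t<wm><fy><[7eq>z xw'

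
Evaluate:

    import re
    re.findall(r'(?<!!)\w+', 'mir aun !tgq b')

['mir', 'aun', 'gq', 'b']

`(?!…)`/`(?<!…)` only lets a position through if the neighbouring text does NOT match; no characters are consumed.
Scanning left to right: at [0:3] → 'mir'; at [4:7] → 'aun'; at [10:12] → 'gq'; at [13:14] → 'b'.
With no groups in the pattern, `findall` gives back each whole match — 4 here.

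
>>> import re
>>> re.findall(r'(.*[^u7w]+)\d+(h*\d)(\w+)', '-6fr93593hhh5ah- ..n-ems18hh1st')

[('-6fr93593hhh5ah- ..n-ems1', 'hh1', 'st')]

Pattern: zero or more of any character, then one or more of any character except [u7w] (captured); then one or more of a digit; then zero or more of a literal 'h', then a digit (captured); then one or more of a word character (captured).
With 3 capturing groups, `findall` returns a 3-tuple per match.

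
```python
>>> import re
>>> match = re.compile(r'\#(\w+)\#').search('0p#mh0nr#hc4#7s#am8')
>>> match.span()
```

(2, 9)

The match spans [2:9] → '#mh0nr#'.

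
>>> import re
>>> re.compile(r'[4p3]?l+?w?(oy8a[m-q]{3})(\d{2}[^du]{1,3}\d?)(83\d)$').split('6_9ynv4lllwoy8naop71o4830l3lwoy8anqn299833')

Pattern: optionally one of [4p3], then one or more of the literal 'l' (lazy), then optionally a literal 'w'; then the literal 'oy', then the literal '8a', then exactly 3 of a character in [m-q] (captured); then exactly 2 of a digit, then 1 to 3 of any character except [du], then optionally a digit (captured); then the literal '83', then a digit (captured); then anchored at the end.
Matches to split on: at [26:42] → '3lwoy8anqn299833'.
The group in the pattern means `split` returns the separators' captures alongside the pieces.

['6_9ynv4lllwoy8naop71o4830l', 'oy8anqn', '299', '833', '']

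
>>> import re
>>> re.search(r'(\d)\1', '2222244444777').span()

(0, 2)

After group 1 captures some text, `\1` only succeeds where that same text appears again.
The match spans [0:2] → '22'.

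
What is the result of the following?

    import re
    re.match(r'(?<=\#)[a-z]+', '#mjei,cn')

Because the assertion is zero-width, the text it checks is not consumed and won't appear in the result.
With `match`, the pattern is implicitly anchored at the beginning.
Here the string doesn't start with a match, so the call returns None.

None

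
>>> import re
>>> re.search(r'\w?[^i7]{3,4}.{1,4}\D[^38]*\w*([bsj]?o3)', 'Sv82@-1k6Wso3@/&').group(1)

Pattern: optionally a word character, then 3 to 4 of any character except [i7], then 1 to 4 of any character; then a non-digit, then zero or more of any character except [38], then zero or more of a word character; then optionally one of [bsj], then the literal 'o3' (captured).
Unlike `match`, `search` isn't anchored — it looks for the pattern anywhere in the string.
The match spans [0:13] → 'Sv82@-1k6Wso3'.
Captured: group 1 = 'o3'.

'o3'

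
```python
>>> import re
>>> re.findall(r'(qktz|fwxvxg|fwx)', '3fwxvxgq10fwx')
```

Alternation isn't longest-match — the leftmost alternative that fits at this position is chosen.
Matches: at [1:7] match 'fwxvxg', group 1 = 'fwxvxg'; at [10:13] match 'fwx', group 1 = 'fwx'.
`findall` collects group 1 from each match (2 total).

['fwxvxg', 'fwx']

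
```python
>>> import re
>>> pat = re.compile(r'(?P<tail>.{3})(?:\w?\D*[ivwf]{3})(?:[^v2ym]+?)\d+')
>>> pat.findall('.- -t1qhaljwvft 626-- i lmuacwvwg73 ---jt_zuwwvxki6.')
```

This matches exactly 3 of any character (captured as 'tail'); then optionally a word character, then zero or more of a non-digit, then exactly 3 of one of [ivwf] (non-capturing group); then one or more of any character except [v2ym] (lazy) (non-capturing group); then one or more of a digit.
Walking the string: at [2:19] match ' -t1qhaljwvft 626', group 1 = ' -t'; at [19:35] match '-- i lmuacwvwg73', group 1 = '-- '; at [35:51] match ' ---jt_zuwwvxki6', group 1 = ' --'.
Because there's exactly one group, `findall` drops the full match and keeps group 1 from each hit.

[' -t', '-- ', ' --']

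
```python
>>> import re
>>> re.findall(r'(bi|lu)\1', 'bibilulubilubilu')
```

['bi', 'lu']

The backreference `\1` re-matches whatever the first group consumed, character for character.
Scanning left to right: at [0:4] match 'bibi', group 1 = 'bi'; at [4:8] match 'lulu', group 1 = 'lu'.
`findall` collects group 1 from each match (2 total).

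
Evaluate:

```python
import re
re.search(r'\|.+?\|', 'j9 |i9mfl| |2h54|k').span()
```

(3, 10)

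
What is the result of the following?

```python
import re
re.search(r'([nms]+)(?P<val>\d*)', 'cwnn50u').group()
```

The pattern matches one or more of one of [nms] (captured); then zero or more of a digit (captured as 'val').
Unlike `match`, `search` isn't anchored — it looks for the pattern anywhere in the string.
The match spans [2:6] → 'nn50'.
Captured: group 1 = 'nn', group 2 = '50'.

'nn50'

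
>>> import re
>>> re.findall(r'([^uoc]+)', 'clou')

Pattern: one or more of any character except [uoc] (captured).
With a single group, `findall` returns only what that group captured — 1 item.

['l']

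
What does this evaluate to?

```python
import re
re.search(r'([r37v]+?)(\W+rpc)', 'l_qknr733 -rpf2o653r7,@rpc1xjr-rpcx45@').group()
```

The match spans [18:26] → '3r7,@rpc'.

'3r7,@rpc'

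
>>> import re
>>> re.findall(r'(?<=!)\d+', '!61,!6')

The positive lookaround only admits positions where the adjacent text matches; those characters stay outside the span.
Walking the string: at [1:3] → '61'; at [5:6] → '6'.
No capturing groups, so `findall` returns the 2 full match strings.

['61', '6']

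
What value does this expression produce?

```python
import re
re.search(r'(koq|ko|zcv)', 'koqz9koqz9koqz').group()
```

Branches in `(...|...)` are attempted left-to-right; the first branch that allows the whole pattern to succeed is taken.
The match spans [0:3] → 'koq'.

'koq'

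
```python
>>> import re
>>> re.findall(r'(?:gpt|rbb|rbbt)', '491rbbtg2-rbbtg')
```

Branches in `(...|...)` are attempted left-to-right; the first branch that allows the whole pattern to succeed is taken.
Walking the string: at [3:6] → 'rbb'; at [10:13] → 'rbb'.
No capturing groups, so `findall` returns the 2 full match strings.

['rbb', 'rbb']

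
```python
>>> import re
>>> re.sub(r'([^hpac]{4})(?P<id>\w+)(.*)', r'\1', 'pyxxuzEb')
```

'pyxxu'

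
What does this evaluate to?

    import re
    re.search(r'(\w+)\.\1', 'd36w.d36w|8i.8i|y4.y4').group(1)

'd36w'

A backreference is literal: `\1` must see the identical characters the first group matched.
`search` walks the string left to right and returns the first match it finds.
The match spans [0:9] → 'd36w.d36w'.
Captured: group 1 = 'd36w'.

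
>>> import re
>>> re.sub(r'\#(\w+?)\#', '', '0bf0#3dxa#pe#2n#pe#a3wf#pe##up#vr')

'0bf0pepepe#vr'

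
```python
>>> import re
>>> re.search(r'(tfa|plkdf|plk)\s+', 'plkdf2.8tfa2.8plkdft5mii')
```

None

Here no position works, so the call returns None.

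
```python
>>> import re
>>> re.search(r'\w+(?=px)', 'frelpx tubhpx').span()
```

(0, 4)

Because the assertion is zero-width, the text it checks is not consumed and won't appear in the result.
The match spans [0:4] → 'frel'.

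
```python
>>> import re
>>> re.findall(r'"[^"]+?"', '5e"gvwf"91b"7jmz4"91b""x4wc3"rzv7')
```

['"gvwf"', '"7jmz4"', '"x4wc3"']

Walking the string: at [2:8] → '"gvwf"'; at [11:18] → '"7jmz4"'; at [22:29] → '"x4wc3"'.
`findall` yields the raw match text (3 of them) because the pattern has no groups.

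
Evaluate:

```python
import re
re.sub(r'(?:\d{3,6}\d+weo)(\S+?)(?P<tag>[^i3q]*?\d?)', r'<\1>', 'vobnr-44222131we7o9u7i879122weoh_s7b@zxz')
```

Each match is replaced using the text its own group 1 captured.

'vobnr-44222131we7o9u7i<h>_s7b@zxz'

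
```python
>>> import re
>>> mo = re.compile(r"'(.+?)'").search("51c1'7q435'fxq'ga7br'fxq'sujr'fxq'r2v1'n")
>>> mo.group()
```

"'7q435'"

With the lazy modifier that quantifier settles for the fewest repetitions that let the rest of the pattern succeed (the atoms after it are unaffected and can still be greedy).
`re.search` scans for the first position where the pattern succeeds.
The match spans [4:11] → "'7q435'".
Captured: group 1 = '7q435'.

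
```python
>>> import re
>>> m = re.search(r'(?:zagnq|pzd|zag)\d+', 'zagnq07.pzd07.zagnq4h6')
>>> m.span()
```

(0, 7)

`search` walks the string left to right and returns the first match it finds.
The match spans [0:7] → 'zagnq07'.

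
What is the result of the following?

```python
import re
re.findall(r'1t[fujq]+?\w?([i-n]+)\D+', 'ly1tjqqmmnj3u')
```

This matches the literal '1t', then one or more of one of [fujq] (lazy), then optionally a word character; then one or more of a character in [i-n] (captured); then one or more of a non-digit.
Because the quantifier is non-greedy, it stops expanding at the earliest point where the rest of the pattern can succeed.
Scanning left to right: at [2:11] match '1tjqqmmnj', group 1 = 'mmn'.
Because there's exactly one group, `findall` drops the full match and keeps group 1 from the one hit.

['mmn']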